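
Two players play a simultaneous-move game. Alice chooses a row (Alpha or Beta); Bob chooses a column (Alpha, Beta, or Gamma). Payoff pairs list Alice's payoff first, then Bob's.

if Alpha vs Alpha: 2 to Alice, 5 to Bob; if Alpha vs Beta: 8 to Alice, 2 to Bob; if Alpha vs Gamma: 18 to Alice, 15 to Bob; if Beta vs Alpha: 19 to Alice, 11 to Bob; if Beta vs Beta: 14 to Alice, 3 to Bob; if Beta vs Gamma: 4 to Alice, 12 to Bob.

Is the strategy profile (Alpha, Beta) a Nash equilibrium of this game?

No

Holding Bob at Beta: Alice gets 8 from Alpha but could get 14 by switching to Beta. Alice has a profitable deviation.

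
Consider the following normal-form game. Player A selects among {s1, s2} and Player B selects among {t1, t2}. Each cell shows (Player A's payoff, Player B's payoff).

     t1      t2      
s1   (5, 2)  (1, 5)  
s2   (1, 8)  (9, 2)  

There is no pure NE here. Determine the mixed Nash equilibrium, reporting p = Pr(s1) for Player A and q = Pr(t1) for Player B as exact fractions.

Each player's mixing probability is pinned down by making the *other* player indifferent.
Player B indifferent between t1 and t2: p·2 + (1−p)·8 = p·5 + (1−p)·2 ⟹ 8 + (-6)p = 2 + 3p ⟹ p = 2/3.
Player A indifferent between s1 and s2: q·5 + (1−q)·1 = q·1 + (1−q)·9 ⟹ 1 + 4q = 9 + (-8)q ⟹ q = 2/3.

p = 2/3, q = 2/3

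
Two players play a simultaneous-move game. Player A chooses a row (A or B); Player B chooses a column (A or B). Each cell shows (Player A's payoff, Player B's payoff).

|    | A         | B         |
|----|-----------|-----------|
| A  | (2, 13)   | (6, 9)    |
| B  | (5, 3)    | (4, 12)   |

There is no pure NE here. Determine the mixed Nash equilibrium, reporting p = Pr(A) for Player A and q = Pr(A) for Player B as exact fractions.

In a mixed NE each player is indifferent between their pure strategies, so the opponent's mix sets the indifference.
Player B indifferent between A and B: p·13 + (1−p)·3 = p·9 + (1−p)·12 ⟹ 3 + 10p = 12 + (-3)p ⟹ p = 9/13.
Player A indifferent between A and B: q·2 + (1−q)·6 = q·5 + (1−q)·4 ⟹ 6 + (-4)q = 4 + 1q ⟹ q = 2/5.

p = 9/13, q = 2/5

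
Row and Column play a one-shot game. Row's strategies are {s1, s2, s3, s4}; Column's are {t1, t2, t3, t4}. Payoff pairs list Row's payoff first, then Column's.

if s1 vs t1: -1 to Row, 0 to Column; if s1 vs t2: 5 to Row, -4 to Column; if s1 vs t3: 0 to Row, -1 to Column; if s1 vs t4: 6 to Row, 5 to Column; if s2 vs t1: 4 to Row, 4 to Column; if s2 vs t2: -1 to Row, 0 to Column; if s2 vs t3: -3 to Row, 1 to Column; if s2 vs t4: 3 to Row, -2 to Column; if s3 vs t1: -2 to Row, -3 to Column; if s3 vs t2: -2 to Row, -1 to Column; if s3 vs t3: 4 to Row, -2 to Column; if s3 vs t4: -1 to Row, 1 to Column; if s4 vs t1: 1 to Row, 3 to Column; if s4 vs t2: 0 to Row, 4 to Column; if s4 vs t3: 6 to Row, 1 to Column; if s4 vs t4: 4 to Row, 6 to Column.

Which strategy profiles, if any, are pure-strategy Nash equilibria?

(s1, t4) and (s2, t1)

Check mutual best responses: a cell is a NE iff neither player can gain by unilaterally deviating.
Row's best responses — vs t1: s2 (payoff 4); vs t2: s1 (payoff 5); vs t3: s4 (payoff 6); vs t4: s1 (payoff 6).
Column's best responses — vs s1: t4 (payoff 5); vs s2: t1 (payoff 4); vs s3: t4 (payoff 1); vs s4: t4 (payoff 6).
Mutual best responses occur at (s1, t4) and (s2, t1); at each, neither player gains by switching.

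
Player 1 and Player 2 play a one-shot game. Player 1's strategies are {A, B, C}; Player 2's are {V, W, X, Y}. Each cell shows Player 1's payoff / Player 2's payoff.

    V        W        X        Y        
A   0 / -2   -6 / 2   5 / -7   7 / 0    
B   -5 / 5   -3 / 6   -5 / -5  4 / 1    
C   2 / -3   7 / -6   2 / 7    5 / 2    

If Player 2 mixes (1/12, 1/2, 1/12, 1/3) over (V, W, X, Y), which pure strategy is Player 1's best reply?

C

Player 1's best reply maximizes expected payoff against the mix.
A: (1/12)·0 + (1/2)·(-6) + (1/12)·5 + (1/3)·7 = -1/4
B: (1/12)·(-5) + (1/2)·(-3) + (1/12)·(-5) + (1/3)·4 = -1
C: (1/12)·2 + (1/2)·7 + (1/12)·2 + (1/3)·5 = 11/2
Highest expected payoff is 11/2, from C.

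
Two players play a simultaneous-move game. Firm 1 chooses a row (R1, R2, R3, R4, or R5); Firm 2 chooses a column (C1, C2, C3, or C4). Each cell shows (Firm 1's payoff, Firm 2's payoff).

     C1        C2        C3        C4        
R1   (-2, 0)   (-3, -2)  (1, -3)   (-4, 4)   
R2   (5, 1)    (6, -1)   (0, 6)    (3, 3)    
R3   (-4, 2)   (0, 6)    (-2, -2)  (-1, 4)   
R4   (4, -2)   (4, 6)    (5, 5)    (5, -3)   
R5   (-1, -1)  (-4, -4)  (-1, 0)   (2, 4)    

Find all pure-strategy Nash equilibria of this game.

A profile is a Nash equilibrium when each player is best-responding to the other.
Firm 1's best responses — vs C1: R2 (payoff 5); vs C2: R2 (payoff 6); vs C3: R4 (payoff 5); vs C4: R4 (payoff 5).
Firm 2's best responses — vs R1: C4 (payoff 4); vs R2: C3 (payoff 6); vs R3: C2 (payoff 6); vs R4: C2 (payoff 6); vs R5: C4 (payoff 4).
No cell has both players best-responding. For instance, Firm 1's best reply to C4 is R4, but against R4 Firm 2 prefers C2 over C4.

There is no pure-strategy Nash equilibrium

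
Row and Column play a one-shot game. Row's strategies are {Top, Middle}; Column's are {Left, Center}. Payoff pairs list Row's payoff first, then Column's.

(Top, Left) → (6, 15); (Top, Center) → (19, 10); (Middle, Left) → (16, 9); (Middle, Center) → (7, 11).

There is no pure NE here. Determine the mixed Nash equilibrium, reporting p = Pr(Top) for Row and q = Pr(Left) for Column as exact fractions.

p = 2/7, q = 6/11

Each player's mixing probability is pinned down by making the *other* player indifferent.
Column indifferent between Left and Center: p·15 + (1−p)·9 = p·10 + (1−p)·11 ⟹ 9 + 6p = 11 + (-1)p ⟹ p = 2/7.
Row indifferent between Top and Middle: q·6 + (1−q)·19 = q·16 + (1−q)·7 ⟹ 19 + (-13)q = 7 + 9q ⟹ q = 6/11.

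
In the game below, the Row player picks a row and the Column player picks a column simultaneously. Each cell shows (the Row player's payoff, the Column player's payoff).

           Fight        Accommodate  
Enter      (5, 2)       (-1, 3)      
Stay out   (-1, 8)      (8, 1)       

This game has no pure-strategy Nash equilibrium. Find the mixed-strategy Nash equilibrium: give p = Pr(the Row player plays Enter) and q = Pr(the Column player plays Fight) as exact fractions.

p = 7/8, q = 3/5

In a mixed NE each player is indifferent between their pure strategies, so the opponent's mix sets the indifference.
The Column player indifferent between Fight and Accommodate: p·2 + (1−p)·8 = p·3 + (1−p)·1 ⟹ 8 + (-6)p = 1 + 2p ⟹ p = 7/8.
The Row player indifferent between Enter and Stay out: q·5 + (1−q)·(-1) = q·(-1) + (1−q)·8 ⟹ (-1) + 6q = 8 + (-9)q ⟹ q = 3/5.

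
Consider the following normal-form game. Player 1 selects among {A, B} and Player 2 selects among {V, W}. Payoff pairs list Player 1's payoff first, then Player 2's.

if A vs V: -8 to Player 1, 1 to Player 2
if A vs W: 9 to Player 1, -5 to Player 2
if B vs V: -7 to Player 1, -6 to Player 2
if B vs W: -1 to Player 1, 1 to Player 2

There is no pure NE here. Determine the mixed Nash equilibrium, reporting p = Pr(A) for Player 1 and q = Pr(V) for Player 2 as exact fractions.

p = 7/13, q = 10/11

In a mixed NE each player is indifferent between their pure strategies, so the opponent's mix sets the indifference.
Player 2 indifferent between V and W: p·1 + (1−p)·(-6) = p·(-5) + (1−p)·1 ⟹ (-6) + 7p = 1 + (-6)p ⟹ p = 7/13.
Player 1 indifferent between A and B: q·(-8) + (1−q)·9 = q·(-7) + (1−q)·(-1) ⟹ 9 + (-17)q = (-1) + (-6)q ⟹ q = 10/11.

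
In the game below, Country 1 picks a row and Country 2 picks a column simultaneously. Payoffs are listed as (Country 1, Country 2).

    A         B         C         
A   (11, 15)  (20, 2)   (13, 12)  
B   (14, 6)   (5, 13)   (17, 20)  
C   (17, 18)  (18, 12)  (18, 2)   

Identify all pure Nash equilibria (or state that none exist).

(C, A)

Check mutual best responses: a cell is a NE iff neither player can gain by unilaterally deviating.
Country 1's best responses — vs A: C (payoff 17); vs B: A (payoff 20); vs C: C (payoff 18).
Country 2's best responses — vs A: A (payoff 15); vs B: C (payoff 20); vs C: A (payoff 18).
The only mutual best response is (C, A); neither player gains by switching there.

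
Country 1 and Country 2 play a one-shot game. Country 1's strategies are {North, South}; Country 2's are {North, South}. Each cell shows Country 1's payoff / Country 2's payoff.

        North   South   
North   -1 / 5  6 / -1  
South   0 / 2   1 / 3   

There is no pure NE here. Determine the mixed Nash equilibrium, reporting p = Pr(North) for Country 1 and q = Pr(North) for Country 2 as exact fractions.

p = 1/7, q = 5/6

Each player's mixing probability is pinned down by making the *other* player indifferent.
Country 2 indifferent between North and South: p·5 + (1−p)·2 = p·(-1) + (1−p)·3 ⟹ 2 + 3p = 3 + (-4)p ⟹ p = 1/7.
Country 1 indifferent between North and South: q·(-1) + (1−q)·6 = q·0 + (1−q)·1 ⟹ 6 + (-7)q = 1 + (-1)q ⟹ q = 5/6.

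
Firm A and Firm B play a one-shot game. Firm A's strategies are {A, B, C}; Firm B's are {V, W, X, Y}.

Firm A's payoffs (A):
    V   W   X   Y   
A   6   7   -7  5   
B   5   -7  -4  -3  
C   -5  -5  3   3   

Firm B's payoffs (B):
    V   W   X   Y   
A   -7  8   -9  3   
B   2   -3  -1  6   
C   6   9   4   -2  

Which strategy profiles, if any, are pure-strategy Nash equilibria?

(A, W)

Check mutual best responses: a cell is a NE iff neither player can gain by unilaterally deviating.
Firm A's best responses — vs V: A (payoff 6); vs W: A (payoff 7); vs X: C (payoff 3); vs Y: A (payoff 5).
Firm B's best responses — vs A: W (payoff 8); vs B: Y (payoff 6); vs C: W (payoff 9).
The only mutual best response is (A, W); neither player gains by switching there.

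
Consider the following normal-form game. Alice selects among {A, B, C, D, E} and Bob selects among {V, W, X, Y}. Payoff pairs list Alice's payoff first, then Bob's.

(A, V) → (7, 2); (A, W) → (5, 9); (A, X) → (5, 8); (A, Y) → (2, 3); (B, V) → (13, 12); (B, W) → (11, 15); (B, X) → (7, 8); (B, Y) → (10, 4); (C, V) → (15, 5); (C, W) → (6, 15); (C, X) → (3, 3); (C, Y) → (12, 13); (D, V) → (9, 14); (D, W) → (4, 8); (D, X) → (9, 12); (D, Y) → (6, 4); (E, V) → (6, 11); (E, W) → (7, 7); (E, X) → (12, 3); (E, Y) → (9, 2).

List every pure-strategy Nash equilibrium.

(B, W)

A profile is a Nash equilibrium when each player is best-responding to the other.
Alice's best responses — vs V: C (payoff 15); vs W: B (payoff 11); vs X: E (payoff 12); vs Y: C (payoff 12).
Bob's best responses — vs A: W (payoff 9); vs B: W (payoff 15); vs C: W (payoff 15); vs D: V (payoff 14); vs E: V (payoff 11).
The only mutual best response is (B, W); neither player gains by switching there.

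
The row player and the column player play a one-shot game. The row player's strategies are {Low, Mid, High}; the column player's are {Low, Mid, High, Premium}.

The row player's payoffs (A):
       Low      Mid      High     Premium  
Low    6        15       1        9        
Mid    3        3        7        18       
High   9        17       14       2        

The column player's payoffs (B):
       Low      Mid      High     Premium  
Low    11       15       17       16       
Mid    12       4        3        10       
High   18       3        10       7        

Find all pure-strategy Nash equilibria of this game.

(High, Low)

Check mutual best responses: a cell is a NE iff neither player can gain by unilaterally deviating.
The row player's best responses — vs Low: High (payoff 9); vs Mid: High (payoff 17); vs High: High (payoff 14); vs Premium: Mid (payoff 18).
The column player's best responses — vs Low: High (payoff 17); vs Mid: Low (payoff 12); vs High: Low (payoff 18).
The only mutual best response is (High, Low); neither player gains by switching there.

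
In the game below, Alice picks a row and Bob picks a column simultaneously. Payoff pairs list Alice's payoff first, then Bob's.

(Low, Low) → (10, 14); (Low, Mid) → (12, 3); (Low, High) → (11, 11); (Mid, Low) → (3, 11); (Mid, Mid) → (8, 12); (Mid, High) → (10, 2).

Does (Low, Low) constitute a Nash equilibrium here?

Yes

Holding Bob at Low: Alice gets 10 from Low, versus 3 from Mid. No profitable deviation for Alice.
Holding Alice at Low: Bob gets 14 from Low, versus 3 from Mid, 11 from High. No profitable deviation for Bob either.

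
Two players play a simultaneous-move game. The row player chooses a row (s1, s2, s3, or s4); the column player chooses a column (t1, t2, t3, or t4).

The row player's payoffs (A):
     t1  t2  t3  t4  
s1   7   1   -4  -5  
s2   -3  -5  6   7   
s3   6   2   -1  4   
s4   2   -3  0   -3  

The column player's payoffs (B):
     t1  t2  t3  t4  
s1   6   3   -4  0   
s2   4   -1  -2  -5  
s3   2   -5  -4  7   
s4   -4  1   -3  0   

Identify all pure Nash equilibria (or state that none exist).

A profile is a Nash equilibrium when each player is best-responding to the other.
The row player's best responses — vs t1: s1 (payoff 7); vs t2: s3 (payoff 2); vs t3: s2 (payoff 6); vs t4: s2 (payoff 7).
The column player's best responses — vs s1: t1 (payoff 6); vs s2: t1 (payoff 4); vs s3: t4 (payoff 7); vs s4: t2 (payoff 1).
The only mutual best response is (s1, t1); neither player gains by switching there.

(s1, t1)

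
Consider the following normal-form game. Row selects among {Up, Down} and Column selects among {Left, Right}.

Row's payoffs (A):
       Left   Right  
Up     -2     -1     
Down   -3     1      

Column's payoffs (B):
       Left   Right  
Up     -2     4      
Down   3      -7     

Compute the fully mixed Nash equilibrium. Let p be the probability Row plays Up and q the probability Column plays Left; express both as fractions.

In a mixed NE each player is indifferent between their pure strategies, so the opponent's mix sets the indifference.
Column indifferent between Left and Right: p·(-2) + (1−p)·3 = p·4 + (1−p)·(-7) ⟹ 3 + (-5)p = (-7) + 11p ⟹ p = 5/8.
Row indifferent between Up and Down: q·(-2) + (1−q)·(-1) = q·(-3) + (1−q)·1 ⟹ (-1) + (-1)q = 1 + (-4)q ⟹ q = 2/3.

p = 5/8, q = 2/3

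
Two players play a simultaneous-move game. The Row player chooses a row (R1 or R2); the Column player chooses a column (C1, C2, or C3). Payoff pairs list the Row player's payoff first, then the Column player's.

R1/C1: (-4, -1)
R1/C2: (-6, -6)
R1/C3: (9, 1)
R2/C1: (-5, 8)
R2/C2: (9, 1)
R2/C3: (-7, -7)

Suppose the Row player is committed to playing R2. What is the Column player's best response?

C1

With the Row player fixed at R2, the Column player's payoffs are: C1 → 8, C2 → 1, C3 → -7.
The maximum is 8, achieved by C1.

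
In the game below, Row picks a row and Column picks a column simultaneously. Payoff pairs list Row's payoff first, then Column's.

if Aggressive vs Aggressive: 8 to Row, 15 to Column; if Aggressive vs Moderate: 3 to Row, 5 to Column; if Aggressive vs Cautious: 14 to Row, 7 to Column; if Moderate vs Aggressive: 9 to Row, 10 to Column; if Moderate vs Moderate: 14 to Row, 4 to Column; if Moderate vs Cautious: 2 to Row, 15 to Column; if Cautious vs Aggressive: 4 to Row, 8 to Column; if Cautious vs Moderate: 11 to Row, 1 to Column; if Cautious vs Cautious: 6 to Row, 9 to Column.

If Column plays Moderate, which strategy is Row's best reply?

With Column fixed at Moderate, Row's payoffs are: Aggressive → 3, Moderate → 14, Cautious → 11.
The maximum is 14, achieved by Moderate.

Moderate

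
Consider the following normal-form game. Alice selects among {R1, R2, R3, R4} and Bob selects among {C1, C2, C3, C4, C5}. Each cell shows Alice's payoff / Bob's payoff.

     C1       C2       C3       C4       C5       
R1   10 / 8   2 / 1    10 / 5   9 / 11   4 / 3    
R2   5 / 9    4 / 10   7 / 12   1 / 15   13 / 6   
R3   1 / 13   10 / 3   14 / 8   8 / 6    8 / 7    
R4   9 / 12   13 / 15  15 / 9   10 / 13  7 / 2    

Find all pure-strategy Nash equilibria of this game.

(R4, C2)

A profile is a Nash equilibrium when each player is best-responding to the other.
Alice's best responses — vs C1: R1 (payoff 10); vs C2: R4 (payoff 13); vs C3: R4 (payoff 15); vs C4: R4 (payoff 10); vs C5: R2 (payoff 13).
Bob's best responses — vs R1: C4 (payoff 11); vs R2: C4 (payoff 15); vs R3: C1 (payoff 13); vs R4: C2 (payoff 15).
The only mutual best response is (R4, C2); neither player gains by switching there.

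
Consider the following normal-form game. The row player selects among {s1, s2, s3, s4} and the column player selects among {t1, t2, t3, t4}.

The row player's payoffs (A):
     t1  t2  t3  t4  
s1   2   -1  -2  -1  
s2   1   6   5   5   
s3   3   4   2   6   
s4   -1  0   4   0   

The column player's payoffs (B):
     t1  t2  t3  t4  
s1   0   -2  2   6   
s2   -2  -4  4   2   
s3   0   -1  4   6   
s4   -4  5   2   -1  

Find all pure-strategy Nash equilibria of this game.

A profile is a Nash equilibrium when each player is best-responding to the other.
The row player's best responses — vs t1: s3 (payoff 3); vs t2: s2 (payoff 6); vs t3: s2 (payoff 5); vs t4: s3 (payoff 6).
The column player's best responses — vs s1: t4 (payoff 6); vs s2: t3 (payoff 4); vs s3: t4 (payoff 6); vs s4: t2 (payoff 5).
Mutual best responses occur at (s2, t3) and (s3, t4); at each, neither player gains by switching.

(s2, t3) and (s3, t4)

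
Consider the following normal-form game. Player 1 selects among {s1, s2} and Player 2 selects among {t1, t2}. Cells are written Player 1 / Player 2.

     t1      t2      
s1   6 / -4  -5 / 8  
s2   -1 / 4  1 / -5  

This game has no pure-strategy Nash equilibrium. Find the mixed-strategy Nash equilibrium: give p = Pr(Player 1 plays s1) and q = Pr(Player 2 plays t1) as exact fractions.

In a mixed NE each player is indifferent between their pure strategies, so the opponent's mix sets the indifference.
Player 2 indifferent between t1 and t2: p·(-4) + (1−p)·4 = p·8 + (1−p)·(-5) ⟹ 4 + (-8)p = (-5) + 13p ⟹ p = 3/7.
Player 1 indifferent between s1 and s2: q·6 + (1−q)·(-5) = q·(-1) + (1−q)·1 ⟹ (-5) + 11q = 1 + (-2)q ⟹ q = 6/13.

p = 3/7, q = 6/13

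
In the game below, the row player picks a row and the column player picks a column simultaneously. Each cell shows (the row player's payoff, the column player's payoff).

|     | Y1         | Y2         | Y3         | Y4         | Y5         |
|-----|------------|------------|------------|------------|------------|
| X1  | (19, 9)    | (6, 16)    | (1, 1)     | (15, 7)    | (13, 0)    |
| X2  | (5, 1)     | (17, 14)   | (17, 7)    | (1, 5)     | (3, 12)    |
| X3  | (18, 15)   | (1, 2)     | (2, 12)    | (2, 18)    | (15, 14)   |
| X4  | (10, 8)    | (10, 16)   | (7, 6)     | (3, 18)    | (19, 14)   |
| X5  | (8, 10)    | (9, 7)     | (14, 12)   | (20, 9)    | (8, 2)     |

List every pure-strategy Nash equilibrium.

Find each player's best response to every opponent strategy; NE are the intersections.
The row player's best responses — vs Y1: X1 (payoff 19); vs Y2: X2 (payoff 17); vs Y3: X2 (payoff 17); vs Y4: X5 (payoff 20); vs Y5: X4 (payoff 19).
The column player's best responses — vs X1: Y2 (payoff 16); vs X2: Y2 (payoff 14); vs X3: Y4 (payoff 18); vs X4: Y4 (payoff 18); vs X5: Y3 (payoff 12).
The only mutual best response is (X2, Y2); neither player gains by switching there.

(X2, Y2)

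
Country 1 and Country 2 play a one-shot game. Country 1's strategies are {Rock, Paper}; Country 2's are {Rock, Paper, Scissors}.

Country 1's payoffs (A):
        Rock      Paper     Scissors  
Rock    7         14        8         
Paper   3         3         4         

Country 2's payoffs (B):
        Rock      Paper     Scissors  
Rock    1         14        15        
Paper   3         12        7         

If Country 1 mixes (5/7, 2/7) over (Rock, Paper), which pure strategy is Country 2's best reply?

Paper

Compute Country 2's expected payoff from each pure strategy against the given mix.
Rock: (5/7)·1 + (2/7)·3 = 11/7
Paper: (5/7)·14 + (2/7)·12 = 94/7
Scissors: (5/7)·15 + (2/7)·7 = 89/7
Highest expected payoff is 94/7, from Paper.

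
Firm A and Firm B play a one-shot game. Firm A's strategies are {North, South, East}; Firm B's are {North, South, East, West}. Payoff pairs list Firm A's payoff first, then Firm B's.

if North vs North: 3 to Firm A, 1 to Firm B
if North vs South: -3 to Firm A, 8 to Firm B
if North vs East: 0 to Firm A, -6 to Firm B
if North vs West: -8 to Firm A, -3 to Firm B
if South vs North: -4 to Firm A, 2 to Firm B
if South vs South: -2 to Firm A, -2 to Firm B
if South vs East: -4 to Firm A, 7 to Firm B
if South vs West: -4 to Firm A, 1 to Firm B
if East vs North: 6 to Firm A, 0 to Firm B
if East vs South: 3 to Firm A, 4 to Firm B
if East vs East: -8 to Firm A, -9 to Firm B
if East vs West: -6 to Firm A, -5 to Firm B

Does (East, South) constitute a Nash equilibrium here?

Holding Firm B at South: Firm A gets 3 from East, versus -3 from North, -2 from South. No profitable deviation for Firm A.
Holding Firm A at East: Firm B gets 4 from South, versus 0 from North, -9 from East, -5 from West. No profitable deviation for Firm B either.

Yes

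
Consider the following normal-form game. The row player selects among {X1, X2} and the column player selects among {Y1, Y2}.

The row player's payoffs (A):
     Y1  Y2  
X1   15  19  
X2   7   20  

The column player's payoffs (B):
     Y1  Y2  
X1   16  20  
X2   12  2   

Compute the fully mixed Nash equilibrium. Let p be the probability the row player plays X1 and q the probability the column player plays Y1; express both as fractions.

Each player's mixing probability is pinned down by making the *other* player indifferent.
The column player indifferent between Y1 and Y2: p·16 + (1−p)·12 = p·20 + (1−p)·2 ⟹ 12 + 4p = 2 + 18p ⟹ p = 5/7.
The row player indifferent between X1 and X2: q·15 + (1−q)·19 = q·7 + (1−q)·20 ⟹ 19 + (-4)q = 20 + (-13)q ⟹ q = 1/9.

p = 5/7, q = 1/9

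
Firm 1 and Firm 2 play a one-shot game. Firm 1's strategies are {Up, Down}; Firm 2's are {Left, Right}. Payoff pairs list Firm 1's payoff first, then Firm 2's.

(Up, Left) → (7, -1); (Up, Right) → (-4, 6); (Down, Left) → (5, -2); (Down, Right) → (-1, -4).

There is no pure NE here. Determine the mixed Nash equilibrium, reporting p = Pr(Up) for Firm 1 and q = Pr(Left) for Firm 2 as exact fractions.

Each player's mixing probability is pinned down by making the *other* player indifferent.
Firm 2 indifferent between Left and Right: p·(-1) + (1−p)·(-2) = p·6 + (1−p)·(-4) ⟹ (-2) + 1p = (-4) + 10p ⟹ p = 2/9.
Firm 1 indifferent between Up and Down: q·7 + (1−q)·(-4) = q·5 + (1−q)·(-1) ⟹ (-4) + 11q = (-1) + 6q ⟹ q = 3/5.

p = 2/9, q = 3/5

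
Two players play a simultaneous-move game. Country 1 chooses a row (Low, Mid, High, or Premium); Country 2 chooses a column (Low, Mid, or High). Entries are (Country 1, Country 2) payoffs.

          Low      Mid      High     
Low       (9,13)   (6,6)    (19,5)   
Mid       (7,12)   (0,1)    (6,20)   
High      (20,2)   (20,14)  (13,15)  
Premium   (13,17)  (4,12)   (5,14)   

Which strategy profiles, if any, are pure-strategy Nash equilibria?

There is no pure-strategy Nash equilibrium

A profile is a Nash equilibrium when each player is best-responding to the other.
Country 1's best responses — vs Low: High (payoff 20); vs Mid: High (payoff 20); vs High: Low (payoff 19).
Country 2's best responses — vs Low: Low (payoff 13); vs Mid: High (payoff 20); vs High: High (payoff 15); vs Premium: Low (payoff 17).
No cell has both players best-responding. For instance, Country 1's best reply to High is Low, but against Low Country 2 prefers Low over High.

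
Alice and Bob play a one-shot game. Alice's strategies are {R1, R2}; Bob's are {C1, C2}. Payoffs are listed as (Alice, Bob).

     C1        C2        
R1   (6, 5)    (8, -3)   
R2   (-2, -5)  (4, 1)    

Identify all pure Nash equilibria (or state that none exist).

(R1, C1)

Check mutual best responses: a cell is a NE iff neither player can gain by unilaterally deviating.
Alice's best responses — vs C1: R1 (payoff 6); vs C2: R1 (payoff 8).
Bob's best responses — vs R1: C1 (payoff 5); vs R2: C2 (payoff 1).
The only mutual best response is (R1, C1); neither player gains by switching there.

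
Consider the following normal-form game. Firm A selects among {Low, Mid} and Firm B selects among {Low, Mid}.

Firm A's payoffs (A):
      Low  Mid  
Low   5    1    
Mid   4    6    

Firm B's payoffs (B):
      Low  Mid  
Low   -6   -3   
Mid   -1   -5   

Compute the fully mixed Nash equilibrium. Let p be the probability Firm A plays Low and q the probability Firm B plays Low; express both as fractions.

In a mixed NE each player is indifferent between their pure strategies, so the opponent's mix sets the indifference.
Firm B indifferent between Low and Mid: p·(-6) + (1−p)·(-1) = p·(-3) + (1−p)·(-5) ⟹ (-1) + (-5)p = (-5) + 2p ⟹ p = 4/7.
Firm A indifferent between Low and Mid: q·5 + (1−q)·1 = q·4 + (1−q)·6 ⟹ 1 + 4q = 6 + (-2)q ⟹ q = 5/6.

p = 4/7, q = 5/6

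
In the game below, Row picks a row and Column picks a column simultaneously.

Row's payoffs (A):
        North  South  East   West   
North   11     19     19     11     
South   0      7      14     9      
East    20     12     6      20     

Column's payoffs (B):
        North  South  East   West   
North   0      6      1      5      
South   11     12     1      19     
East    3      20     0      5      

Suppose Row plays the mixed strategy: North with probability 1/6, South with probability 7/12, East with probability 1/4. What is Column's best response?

Compute Column's expected payoff from each pure strategy against the given mix.
North: (1/6)·0 + (7/12)·11 + (1/4)·3 = 43/6
South: (1/6)·6 + (7/12)·12 + (1/4)·20 = 13
East: (1/6)·1 + (7/12)·1 + (1/4)·0 = 3/4
West: (1/6)·5 + (7/12)·19 + (1/4)·5 = 79/6
Highest expected payoff is 79/6, from West.

West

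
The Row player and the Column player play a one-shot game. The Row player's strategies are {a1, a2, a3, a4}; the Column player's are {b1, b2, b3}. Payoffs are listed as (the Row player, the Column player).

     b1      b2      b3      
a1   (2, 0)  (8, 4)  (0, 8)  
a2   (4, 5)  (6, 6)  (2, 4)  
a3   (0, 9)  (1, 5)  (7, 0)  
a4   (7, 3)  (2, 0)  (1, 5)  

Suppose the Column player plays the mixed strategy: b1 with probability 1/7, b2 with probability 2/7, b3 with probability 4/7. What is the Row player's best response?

The Row player's best reply maximizes expected payoff against the mix.
a1: (1/7)·2 + (2/7)·8 + (4/7)·0 = 18/7
a2: (1/7)·4 + (2/7)·6 + (4/7)·2 = 24/7
a3: (1/7)·0 + (2/7)·1 + (4/7)·7 = 30/7
a4: (1/7)·7 + (2/7)·2 + (4/7)·1 = 15/7
Highest expected payoff is 30/7, from a3.

a3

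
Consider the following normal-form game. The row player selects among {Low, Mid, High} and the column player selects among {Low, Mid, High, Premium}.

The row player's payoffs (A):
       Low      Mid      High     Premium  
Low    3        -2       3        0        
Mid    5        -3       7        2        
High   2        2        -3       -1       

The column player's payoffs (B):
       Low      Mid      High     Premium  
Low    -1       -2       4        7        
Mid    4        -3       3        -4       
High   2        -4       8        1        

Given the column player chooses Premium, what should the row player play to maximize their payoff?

Mid

With the column player fixed at Premium, the row player's payoffs are: Low → 0, Mid → 2, High → -1.
The maximum is 2, achieved by Mid.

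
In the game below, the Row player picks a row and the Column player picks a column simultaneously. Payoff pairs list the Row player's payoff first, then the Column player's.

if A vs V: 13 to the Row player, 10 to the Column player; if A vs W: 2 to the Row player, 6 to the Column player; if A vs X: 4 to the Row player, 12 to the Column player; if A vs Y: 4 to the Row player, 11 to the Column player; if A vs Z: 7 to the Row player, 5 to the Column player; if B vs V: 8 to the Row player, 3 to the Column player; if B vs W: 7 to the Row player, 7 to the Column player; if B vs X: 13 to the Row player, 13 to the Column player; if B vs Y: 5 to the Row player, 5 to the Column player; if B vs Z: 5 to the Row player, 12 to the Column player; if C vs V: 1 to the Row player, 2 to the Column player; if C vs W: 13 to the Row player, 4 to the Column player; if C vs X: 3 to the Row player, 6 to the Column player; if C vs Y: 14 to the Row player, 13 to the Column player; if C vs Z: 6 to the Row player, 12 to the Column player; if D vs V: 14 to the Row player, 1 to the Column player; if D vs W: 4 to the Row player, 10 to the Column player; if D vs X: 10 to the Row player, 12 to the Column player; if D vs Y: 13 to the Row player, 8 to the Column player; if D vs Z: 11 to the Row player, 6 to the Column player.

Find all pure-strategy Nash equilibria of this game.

Find each player's best response to every opponent strategy; NE are the intersections.
The Row player's best responses — vs V: D (payoff 14); vs W: C (payoff 13); vs X: B (payoff 13); vs Y: C (payoff 14); vs Z: D (payoff 11).
The Column player's best responses — vs A: X (payoff 12); vs B: X (payoff 13); vs C: Y (payoff 13); vs D: X (payoff 12).
Mutual best responses occur at (B, X) and (C, Y); at each, neither player gains by switching.

(B, X) and (C, Y)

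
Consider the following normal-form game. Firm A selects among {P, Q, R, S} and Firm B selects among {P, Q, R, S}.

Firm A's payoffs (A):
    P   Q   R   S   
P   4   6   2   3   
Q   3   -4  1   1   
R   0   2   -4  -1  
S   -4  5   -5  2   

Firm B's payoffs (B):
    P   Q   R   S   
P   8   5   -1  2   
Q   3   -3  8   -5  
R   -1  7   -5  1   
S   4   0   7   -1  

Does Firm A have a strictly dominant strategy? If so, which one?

P

A strategy is strictly dominant if it gives Firm A a strictly higher payoff than every other strategy, against every choice by the opponent.
P strictly dominates: vs P: 4 > each of {3, 0, -4}; vs Q: 6 > each of {-4, 2, 5}; vs R: 2 > each of {1, -4, -5}; vs S: 3 > each of {1, -1, 2}.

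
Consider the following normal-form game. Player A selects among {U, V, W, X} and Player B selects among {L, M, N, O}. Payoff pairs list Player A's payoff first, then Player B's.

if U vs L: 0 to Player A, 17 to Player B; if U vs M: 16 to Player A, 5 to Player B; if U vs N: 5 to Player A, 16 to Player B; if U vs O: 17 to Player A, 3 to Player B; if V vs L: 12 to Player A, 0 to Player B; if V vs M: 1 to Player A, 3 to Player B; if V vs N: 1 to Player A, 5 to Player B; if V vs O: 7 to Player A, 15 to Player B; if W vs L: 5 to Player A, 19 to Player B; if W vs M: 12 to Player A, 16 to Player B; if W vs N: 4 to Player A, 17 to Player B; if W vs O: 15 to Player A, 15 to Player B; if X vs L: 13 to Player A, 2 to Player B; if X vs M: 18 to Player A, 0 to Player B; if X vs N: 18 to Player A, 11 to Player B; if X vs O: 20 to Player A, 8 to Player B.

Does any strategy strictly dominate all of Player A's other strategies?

Check whether one of Player A's strategies beats all alternatives regardless of what the opponent does.
X strictly dominates: vs L: 13 > each of {0, 12, 5}; vs M: 18 > each of {16, 1, 12}; vs N: 18 > each of {5, 1, 4}; vs O: 20 > each of {17, 7, 15}.

X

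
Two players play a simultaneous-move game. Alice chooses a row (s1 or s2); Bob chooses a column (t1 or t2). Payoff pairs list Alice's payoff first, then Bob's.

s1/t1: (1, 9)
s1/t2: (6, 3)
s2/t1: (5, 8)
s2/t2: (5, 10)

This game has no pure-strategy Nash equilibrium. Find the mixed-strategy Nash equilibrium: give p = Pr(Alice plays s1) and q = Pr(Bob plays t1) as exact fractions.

p = 1/4, q = 1/5

Each player's mixing probability is pinned down by making the *other* player indifferent.
Bob indifferent between t1 and t2: p·9 + (1−p)·8 = p·3 + (1−p)·10 ⟹ 8 + 1p = 10 + (-7)p ⟹ p = 1/4.
Alice indifferent between s1 and s2: q·1 + (1−q)·6 = q·5 + (1−q)·5 ⟹ 6 + (-5)q = 5 + 0q ⟹ q = 1/5.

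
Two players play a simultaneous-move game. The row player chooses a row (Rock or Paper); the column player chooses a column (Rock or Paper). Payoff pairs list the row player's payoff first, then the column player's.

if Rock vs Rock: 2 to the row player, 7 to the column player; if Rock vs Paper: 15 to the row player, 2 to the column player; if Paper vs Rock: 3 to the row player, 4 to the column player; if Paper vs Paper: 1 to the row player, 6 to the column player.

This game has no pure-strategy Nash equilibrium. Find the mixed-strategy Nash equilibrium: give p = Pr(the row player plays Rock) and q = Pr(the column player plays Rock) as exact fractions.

In a mixed NE each player is indifferent between their pure strategies, so the opponent's mix sets the indifference.
The column player indifferent between Rock and Paper: p·7 + (1−p)·4 = p·2 + (1−p)·6 ⟹ 4 + 3p = 6 + (-4)p ⟹ p = 2/7.
The row player indifferent between Rock and Paper: q·2 + (1−q)·15 = q·3 + (1−q)·1 ⟹ 15 + (-13)q = 1 + 2q ⟹ q = 14/15.

p = 2/7, q = 14/15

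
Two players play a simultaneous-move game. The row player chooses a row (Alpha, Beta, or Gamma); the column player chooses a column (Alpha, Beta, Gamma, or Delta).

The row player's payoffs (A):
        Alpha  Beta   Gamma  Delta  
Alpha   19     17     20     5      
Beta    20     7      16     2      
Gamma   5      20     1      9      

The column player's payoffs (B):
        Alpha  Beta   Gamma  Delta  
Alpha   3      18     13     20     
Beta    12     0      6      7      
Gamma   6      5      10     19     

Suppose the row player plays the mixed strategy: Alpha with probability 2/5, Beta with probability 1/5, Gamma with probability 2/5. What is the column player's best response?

Delta

Compute the column player's expected payoff from each pure strategy against the given mix.
Alpha: (2/5)·3 + (1/5)·12 + (2/5)·6 = 6
Beta: (2/5)·18 + (1/5)·0 + (2/5)·5 = 46/5
Gamma: (2/5)·13 + (1/5)·6 + (2/5)·10 = 52/5
Delta: (2/5)·20 + (1/5)·7 + (2/5)·19 = 17
Highest expected payoff is 17, from Delta.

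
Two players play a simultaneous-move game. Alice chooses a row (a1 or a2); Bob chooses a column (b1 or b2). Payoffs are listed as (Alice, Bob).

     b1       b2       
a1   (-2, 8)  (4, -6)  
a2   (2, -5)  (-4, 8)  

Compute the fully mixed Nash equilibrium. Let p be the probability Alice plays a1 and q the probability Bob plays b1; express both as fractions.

p = 13/27, q = 2/3

In a mixed NE each player is indifferent between their pure strategies, so the opponent's mix sets the indifference.
Bob indifferent between b1 and b2: p·8 + (1−p)·(-5) = p·(-6) + (1−p)·8 ⟹ (-5) + 13p = 8 + (-14)p ⟹ p = 13/27.
Alice indifferent between a1 and a2: q·(-2) + (1−q)·4 = q·2 + (1−q)·(-4) ⟹ 4 + (-6)q = (-4) + 6q ⟹ q = 2/3.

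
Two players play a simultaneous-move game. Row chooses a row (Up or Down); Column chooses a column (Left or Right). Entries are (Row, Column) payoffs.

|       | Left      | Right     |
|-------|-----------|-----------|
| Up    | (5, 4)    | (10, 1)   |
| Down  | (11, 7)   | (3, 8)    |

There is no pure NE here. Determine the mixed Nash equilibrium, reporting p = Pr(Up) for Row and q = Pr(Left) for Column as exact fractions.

p = 1/4, q = 7/13

Each player's mixing probability is pinned down by making the *other* player indifferent.
Column indifferent between Left and Right: p·4 + (1−p)·7 = p·1 + (1−p)·8 ⟹ 7 + (-3)p = 8 + (-7)p ⟹ p = 1/4.
Row indifferent between Up and Down: q·5 + (1−q)·10 = q·11 + (1−q)·3 ⟹ 10 + (-5)q = 3 + 8q ⟹ q = 7/13.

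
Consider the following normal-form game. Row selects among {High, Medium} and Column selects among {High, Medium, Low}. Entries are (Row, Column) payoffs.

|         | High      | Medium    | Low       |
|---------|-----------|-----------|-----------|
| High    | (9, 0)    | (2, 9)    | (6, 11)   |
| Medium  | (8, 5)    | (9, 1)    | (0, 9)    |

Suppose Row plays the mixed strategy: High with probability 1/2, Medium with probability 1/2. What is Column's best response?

Low

Column's best reply maximizes expected payoff against the mix.
High: (1/2)·0 + (1/2)·5 = 5/2
Medium: (1/2)·9 + (1/2)·1 = 5
Low: (1/2)·11 + (1/2)·9 = 10
Highest expected payoff is 10, from Low.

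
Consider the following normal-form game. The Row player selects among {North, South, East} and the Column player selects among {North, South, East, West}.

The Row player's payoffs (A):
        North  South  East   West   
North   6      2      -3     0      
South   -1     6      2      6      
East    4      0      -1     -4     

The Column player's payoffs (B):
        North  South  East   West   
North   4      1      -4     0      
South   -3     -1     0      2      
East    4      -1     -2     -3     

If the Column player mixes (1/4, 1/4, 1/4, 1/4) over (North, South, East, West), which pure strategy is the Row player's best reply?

Compute the Row player's expected payoff from each pure strategy against the given mix.
North: (1/4)·6 + (1/4)·2 + (1/4)·(-3) + (1/4)·0 = 5/4
South: (1/4)·(-1) + (1/4)·6 + (1/4)·2 + (1/4)·6 = 13/4
East: (1/4)·4 + (1/4)·0 + (1/4)·(-1) + (1/4)·(-4) = -1/4
Highest expected payoff is 13/4, from South.

South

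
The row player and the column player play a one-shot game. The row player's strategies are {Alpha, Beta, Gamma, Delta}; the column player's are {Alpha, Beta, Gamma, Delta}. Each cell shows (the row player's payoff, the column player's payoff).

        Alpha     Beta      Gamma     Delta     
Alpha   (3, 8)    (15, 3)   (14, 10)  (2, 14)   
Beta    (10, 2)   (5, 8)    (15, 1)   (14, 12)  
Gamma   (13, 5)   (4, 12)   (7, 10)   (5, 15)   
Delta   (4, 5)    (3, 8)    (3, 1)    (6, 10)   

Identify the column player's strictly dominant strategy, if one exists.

Check whether one of the column player's strategies beats all alternatives regardless of what the opponent does.
Delta strictly dominates: vs Alpha: 14 > each of {8, 3, 10}; vs Beta: 12 > each of {2, 8, 1}; vs Gamma: 15 > each of {5, 12, 10}; vs Delta: 10 > each of {5, 8, 1}.

Delta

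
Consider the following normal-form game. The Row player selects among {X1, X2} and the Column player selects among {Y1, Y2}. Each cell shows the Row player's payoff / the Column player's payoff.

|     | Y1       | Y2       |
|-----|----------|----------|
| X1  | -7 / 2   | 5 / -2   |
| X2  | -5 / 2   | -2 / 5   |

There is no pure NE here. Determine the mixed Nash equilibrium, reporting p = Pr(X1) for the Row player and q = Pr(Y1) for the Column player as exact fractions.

Each player's mixing probability is pinned down by making the *other* player indifferent.
The Column player indifferent between Y1 and Y2: p·2 + (1−p)·2 = p·(-2) + (1−p)·5 ⟹ 2 + 0p = 5 + (-7)p ⟹ p = 3/7.
The Row player indifferent between X1 and X2: q·(-7) + (1−q)·5 = q·(-5) + (1−q)·(-2) ⟹ 5 + (-12)q = (-2) + (-3)q ⟹ q = 7/9.

p = 3/7, q = 7/9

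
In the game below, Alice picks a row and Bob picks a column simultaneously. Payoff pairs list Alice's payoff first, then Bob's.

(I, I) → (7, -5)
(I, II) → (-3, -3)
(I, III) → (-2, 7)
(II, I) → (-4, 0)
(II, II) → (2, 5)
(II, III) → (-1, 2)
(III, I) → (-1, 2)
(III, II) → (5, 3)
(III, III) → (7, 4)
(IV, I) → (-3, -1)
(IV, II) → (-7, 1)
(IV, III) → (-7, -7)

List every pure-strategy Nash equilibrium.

Check mutual best responses: a cell is a NE iff neither player can gain by unilaterally deviating.
Alice's best responses — vs I: I (payoff 7); vs II: III (payoff 5); vs III: III (payoff 7).
Bob's best responses — vs I: III (payoff 7); vs II: II (payoff 5); vs III: III (payoff 4); vs IV: II (payoff 1).
The only mutual best response is (III, III); neither player gains by switching there.

(III, III)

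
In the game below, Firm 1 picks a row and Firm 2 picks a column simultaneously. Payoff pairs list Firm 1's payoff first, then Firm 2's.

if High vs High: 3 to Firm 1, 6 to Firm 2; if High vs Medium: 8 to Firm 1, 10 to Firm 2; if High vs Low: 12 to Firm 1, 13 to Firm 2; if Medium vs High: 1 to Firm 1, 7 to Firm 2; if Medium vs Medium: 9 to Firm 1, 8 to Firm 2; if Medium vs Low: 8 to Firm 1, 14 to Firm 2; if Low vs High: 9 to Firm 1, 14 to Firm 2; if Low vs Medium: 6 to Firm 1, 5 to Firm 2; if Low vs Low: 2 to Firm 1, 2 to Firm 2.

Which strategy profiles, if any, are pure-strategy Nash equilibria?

Check mutual best responses: a cell is a NE iff neither player can gain by unilaterally deviating.
Firm 1's best responses — vs High: Low (payoff 9); vs Medium: Medium (payoff 9); vs Low: High (payoff 12).
Firm 2's best responses — vs High: Low (payoff 13); vs Medium: Low (payoff 14); vs Low: High (payoff 14).
Mutual best responses occur at (High, Low) and (Low, High); at each, neither player gains by switching.

(High, Low) and (Low, High)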